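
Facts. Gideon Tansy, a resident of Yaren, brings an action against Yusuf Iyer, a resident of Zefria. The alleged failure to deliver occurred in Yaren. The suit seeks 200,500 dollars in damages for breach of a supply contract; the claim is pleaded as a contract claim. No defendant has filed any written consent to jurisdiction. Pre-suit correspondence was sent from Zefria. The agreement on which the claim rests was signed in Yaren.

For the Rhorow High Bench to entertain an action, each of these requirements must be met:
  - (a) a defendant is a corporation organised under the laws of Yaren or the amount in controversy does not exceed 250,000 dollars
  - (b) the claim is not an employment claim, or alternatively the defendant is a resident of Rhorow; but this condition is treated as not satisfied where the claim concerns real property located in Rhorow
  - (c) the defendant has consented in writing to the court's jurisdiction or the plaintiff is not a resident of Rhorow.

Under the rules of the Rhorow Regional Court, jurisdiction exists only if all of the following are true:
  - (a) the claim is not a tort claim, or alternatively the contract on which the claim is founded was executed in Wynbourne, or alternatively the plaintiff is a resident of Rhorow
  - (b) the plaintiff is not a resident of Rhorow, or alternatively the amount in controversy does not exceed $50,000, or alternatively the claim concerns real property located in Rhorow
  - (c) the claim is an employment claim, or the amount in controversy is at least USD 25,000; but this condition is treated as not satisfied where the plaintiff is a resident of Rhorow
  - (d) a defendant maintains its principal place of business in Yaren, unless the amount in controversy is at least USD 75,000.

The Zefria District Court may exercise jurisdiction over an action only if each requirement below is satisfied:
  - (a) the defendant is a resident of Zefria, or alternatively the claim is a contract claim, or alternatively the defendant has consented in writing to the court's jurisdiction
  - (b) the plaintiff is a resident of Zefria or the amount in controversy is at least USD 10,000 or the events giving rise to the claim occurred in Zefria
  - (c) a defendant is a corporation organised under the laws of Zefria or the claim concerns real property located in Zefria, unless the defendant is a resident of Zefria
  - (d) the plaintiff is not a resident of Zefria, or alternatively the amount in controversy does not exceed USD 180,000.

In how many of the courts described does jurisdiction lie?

The Rhorow High Bench:
  (a) The amount in controversy is USD 200,500, within the $250,000 ceiling, so this disjunct is met. Met.
  (b) The claim is a contract claim, not an employment claim, which satisfies one of the alternatives. And the carve-out is inapplicable — the claim does not concern real property. Condition met.
  (c) The plaintiff resides in Yaren, which is not Rhorow, so one alternative holds. Condition met.
  → Every requirement is satisfied — jurisdiction.
The Rhorow Regional Court:
  (a) The claim is a contract claim, not a tort claim — that alternative is enough. Condition met.
  (b) The plaintiff resides in Yaren, which is not Rhorow, so this disjunct is met. Satisfied.
  (c) The amount in controversy is $200,500, which meets the USD 25,000 floor, so one alternative holds. The carve-out does not apply: the plaintiff resides in Yaren, not Rhorow. Condition met.
  (d) No defendant is a corporation. The proviso rescues it, though: the amount in controversy is $200,500, which meets the 75,000 dollars floor. Satisfied.
  → Jurisdiction lies.
The Zefria District Court:
  (a) The defendant resides in Zefria, so one alternative holds. Condition met.
  (b) The amount in controversy is 200,500 dollars, which meets the USD 10,000 floor, which satisfies one of the alternatives. Met.
  (c) No defendant is a corporation; the claim does not concern real property — no alternative holds. The proviso rescues it, though: the defendant resides in Zefria. Met.
  (d) The plaintiff resides in Yaren, which is not Zefria, so one alternative holds. Met.
  → Every requirement is satisfied — jurisdiction.
Courts with jurisdiction: the Rhorow High Bench, the Rhorow Regional Court, the Zefria District Court — 3 in total.

3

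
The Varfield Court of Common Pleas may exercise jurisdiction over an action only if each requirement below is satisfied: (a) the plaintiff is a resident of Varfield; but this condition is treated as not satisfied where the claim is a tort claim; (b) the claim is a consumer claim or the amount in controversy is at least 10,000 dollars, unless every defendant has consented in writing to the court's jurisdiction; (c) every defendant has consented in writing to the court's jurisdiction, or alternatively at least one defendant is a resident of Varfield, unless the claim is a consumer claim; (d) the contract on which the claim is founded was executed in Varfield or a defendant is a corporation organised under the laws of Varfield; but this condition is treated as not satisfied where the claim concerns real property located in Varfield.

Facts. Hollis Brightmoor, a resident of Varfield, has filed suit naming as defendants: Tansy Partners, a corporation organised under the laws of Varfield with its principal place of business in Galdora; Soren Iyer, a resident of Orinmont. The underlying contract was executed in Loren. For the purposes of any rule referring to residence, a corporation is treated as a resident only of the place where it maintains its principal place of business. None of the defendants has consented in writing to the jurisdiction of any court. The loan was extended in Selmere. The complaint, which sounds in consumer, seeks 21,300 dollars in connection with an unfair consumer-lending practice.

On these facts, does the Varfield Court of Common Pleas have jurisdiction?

The Varfield Court of Common Pleas:
  (a) The plaintiff resides in Varfield. The carve-out does not apply: the claim is a consumer claim, not a tort claim. Condition met.
  (b) The claim is a consumer claim, which satisfies one of the alternatives. Satisfied.
  (c) No such written consent has been filed; no defendant resides in Varfield (they reside in Galdora, Orinmont) — none of the alternatives is met. The proviso rescues it, though: the claim is a consumer claim. Satisfied.
  (d) Tansy Partners is organised under the laws of Varfield, which satisfies one of the alternatives. The exception is not triggered, since the claim does not concern real property. Condition met.
  → The court has jurisdiction.

Yes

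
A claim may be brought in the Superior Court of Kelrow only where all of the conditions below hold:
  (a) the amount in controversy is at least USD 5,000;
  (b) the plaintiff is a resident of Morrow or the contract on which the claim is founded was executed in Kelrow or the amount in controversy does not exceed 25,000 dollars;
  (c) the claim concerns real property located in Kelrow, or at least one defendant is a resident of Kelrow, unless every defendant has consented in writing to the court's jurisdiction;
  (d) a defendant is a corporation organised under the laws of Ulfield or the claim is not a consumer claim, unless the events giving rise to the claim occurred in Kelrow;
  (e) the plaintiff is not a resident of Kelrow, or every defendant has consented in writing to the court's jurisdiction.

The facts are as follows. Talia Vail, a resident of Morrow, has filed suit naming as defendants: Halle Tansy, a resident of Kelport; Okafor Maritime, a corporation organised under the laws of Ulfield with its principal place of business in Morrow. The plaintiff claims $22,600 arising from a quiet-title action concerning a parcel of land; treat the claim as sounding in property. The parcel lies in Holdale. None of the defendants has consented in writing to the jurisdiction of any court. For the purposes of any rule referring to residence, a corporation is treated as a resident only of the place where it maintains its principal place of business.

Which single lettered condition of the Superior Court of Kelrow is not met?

The Superior Court of Kelrow:
  (a) The amount in controversy is USD 22,600, which meets the USD 5,000 floor. Met.
  (b) The plaintiff resides in Morrow, so one alternative holds. Satisfied.
  (c) The property lies in Holdale, not Kelrow; no defendant resides in Kelrow (they reside in Kelport, Morrow) — no alternative holds. The proviso offers no rescue either, since no such written consent has been filed. Not satisfied.
  (d) Okafor Maritime is organised under the laws of Ulfield, so one alternative holds. Satisfied.
  (e) The plaintiff resides in Morrow, which is not Kelrow, which satisfies one of the alternatives. Satisfied.
Only condition (c) fails.

(c)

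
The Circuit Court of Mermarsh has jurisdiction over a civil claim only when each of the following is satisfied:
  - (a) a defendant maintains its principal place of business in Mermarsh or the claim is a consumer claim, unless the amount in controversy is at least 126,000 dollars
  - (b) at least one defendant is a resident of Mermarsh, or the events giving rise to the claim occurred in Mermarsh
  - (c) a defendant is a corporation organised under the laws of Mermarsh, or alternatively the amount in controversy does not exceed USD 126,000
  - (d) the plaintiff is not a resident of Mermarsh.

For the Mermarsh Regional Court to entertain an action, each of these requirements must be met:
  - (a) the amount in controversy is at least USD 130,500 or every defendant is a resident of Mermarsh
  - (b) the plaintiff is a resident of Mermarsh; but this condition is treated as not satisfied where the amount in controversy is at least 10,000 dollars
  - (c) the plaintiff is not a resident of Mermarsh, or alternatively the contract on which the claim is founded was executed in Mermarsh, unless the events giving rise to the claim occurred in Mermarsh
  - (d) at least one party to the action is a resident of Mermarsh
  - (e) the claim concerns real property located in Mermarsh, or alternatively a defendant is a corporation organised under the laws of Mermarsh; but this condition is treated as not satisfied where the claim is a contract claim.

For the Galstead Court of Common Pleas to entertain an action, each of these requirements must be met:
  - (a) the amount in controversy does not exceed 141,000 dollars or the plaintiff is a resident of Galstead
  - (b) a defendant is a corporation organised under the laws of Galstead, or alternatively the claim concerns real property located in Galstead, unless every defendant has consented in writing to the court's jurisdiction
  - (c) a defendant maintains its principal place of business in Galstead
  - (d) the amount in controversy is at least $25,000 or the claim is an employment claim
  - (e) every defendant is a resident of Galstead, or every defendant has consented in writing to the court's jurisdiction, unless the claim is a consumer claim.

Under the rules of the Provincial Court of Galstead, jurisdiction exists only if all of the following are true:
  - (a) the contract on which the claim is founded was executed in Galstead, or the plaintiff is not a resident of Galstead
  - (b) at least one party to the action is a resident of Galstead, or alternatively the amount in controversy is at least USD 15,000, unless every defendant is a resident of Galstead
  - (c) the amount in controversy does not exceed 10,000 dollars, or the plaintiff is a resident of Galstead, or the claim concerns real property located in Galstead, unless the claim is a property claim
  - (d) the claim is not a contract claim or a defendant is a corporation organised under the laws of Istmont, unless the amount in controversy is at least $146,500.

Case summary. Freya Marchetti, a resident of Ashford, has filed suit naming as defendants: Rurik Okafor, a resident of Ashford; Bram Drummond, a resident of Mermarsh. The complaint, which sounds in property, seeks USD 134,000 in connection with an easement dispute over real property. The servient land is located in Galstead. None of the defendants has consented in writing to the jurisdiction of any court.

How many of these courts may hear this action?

The Circuit Court of Mermarsh:
  (a) No defendant is a corporation; the claim is a property claim, not a consumer claim — none of the alternatives is met. The proviso rescues it, though: the amount in controversy is $134,000, which meets the $126,000 floor. Met.
  (b) Bram Drummond resides in Mermarsh, so one alternative holds. Met.
  (c) No defendant is a corporation; the amount in controversy is $134,000, above the 126,000 dollars ceiling — every alternative fails. Fails.
  (d) The plaintiff resides in Ashford, which is not Mermarsh. Satisfied.
  → Not every requirement is met — no jurisdiction.
The Mermarsh Regional Court:
  (a) The amount in controversy is USD 134,000, which meets the 130,500 dollars floor, so this disjunct is met. Met.
  (b) The plaintiff resides in Ashford, not Mermarsh. Fails.
  (c) The plaintiff resides in Ashford, which is not Mermarsh, so this disjunct is met. Satisfied.
  (d) Bram Drummond resides in Mermarsh. Met.
  (e) The property lies in Galstead, not Mermarsh; no defendant is a corporation — none of the alternatives is met. Condition not met.
  → The court lacks jurisdiction.
The Galstead Court of Common Pleas:
  (a) The amount in controversy is USD 134,000, within the 141,000 dollars ceiling — that alternative is enough. Satisfied.
  (b) The property lies in Galstead, so one alternative holds. Met.
  (c) No defendant is a corporation. Not satisfied.
  (d) The amount in controversy is USD 134,000, which meets the 25,000 dollars floor — that alternative is enough. Condition met.
  (e) The defendants reside as follows — Rurik Okafor in Ashford, Bram Drummond in Mermarsh — not all in Galstead; no such written consent has been filed — every alternative fails. The proviso offers no rescue either, since the claim is a property claim, not a consumer claim. Not met.
  → The court lacks jurisdiction.
The Provincial Court of Galstead:
  (a) The plaintiff resides in Ashford, which is not Galstead — that alternative is enough. Met.
  (b) The amount in controversy is $134,000, which meets the 15,000 dollars floor, so this disjunct is met. Satisfied.
  (c) The property lies in Galstead, which satisfies one of the alternatives. Satisfied.
  (d) The claim is a property claim, not a contract claim, which satisfies one of the alternatives. Satisfied.
  → The court has jurisdiction.
Courts with jurisdiction: the Provincial Court of Galstead — 1 in total.

1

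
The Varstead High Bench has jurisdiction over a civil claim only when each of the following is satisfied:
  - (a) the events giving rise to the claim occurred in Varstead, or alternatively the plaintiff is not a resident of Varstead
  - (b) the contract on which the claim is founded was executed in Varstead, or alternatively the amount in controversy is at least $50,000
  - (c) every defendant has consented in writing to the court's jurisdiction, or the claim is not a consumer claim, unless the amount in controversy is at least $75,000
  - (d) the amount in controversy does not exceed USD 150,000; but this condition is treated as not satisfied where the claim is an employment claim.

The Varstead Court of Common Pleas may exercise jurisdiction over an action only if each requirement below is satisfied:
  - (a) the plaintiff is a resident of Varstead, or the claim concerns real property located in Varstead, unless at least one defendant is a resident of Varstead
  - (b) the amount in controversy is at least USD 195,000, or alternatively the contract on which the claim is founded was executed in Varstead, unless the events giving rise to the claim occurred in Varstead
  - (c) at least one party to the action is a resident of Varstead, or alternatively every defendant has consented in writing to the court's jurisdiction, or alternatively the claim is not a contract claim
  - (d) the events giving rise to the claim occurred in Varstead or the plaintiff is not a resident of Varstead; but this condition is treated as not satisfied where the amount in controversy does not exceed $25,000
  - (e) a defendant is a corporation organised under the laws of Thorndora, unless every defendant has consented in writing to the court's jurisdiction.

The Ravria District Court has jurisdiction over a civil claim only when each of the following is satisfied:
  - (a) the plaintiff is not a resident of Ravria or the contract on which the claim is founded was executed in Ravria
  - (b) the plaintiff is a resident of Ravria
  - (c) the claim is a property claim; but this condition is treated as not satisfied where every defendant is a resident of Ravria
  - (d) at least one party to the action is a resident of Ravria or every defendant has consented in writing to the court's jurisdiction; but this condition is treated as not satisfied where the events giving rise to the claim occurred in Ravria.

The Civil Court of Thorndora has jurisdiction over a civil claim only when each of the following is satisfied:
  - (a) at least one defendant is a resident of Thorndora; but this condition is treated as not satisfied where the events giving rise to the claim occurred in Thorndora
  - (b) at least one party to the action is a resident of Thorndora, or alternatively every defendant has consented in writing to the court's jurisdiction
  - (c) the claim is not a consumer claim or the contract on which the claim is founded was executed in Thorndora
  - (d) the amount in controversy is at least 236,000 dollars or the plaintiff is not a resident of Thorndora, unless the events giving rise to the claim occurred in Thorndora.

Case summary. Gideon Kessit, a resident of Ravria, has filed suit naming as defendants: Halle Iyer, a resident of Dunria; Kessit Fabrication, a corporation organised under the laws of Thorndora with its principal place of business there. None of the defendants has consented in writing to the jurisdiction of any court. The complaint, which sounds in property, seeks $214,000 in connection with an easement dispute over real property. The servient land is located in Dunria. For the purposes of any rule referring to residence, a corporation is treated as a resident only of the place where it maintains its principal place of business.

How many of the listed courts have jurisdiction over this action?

1

The Varstead High Bench:
  (a) The plaintiff resides in Ravria, which is not Varstead, which satisfies one of the alternatives. Satisfied.
  (b) The amount in controversy is 214,000 dollars, which meets the 50,000 dollars floor, so one alternative holds. Met.
  (c) The claim is a property claim, not a consumer claim, so this disjunct is met. Met.
  (d) The amount in controversy is 214,000 dollars, above the $150,000 ceiling. Not satisfied.
  → The court lacks jurisdiction.
The Varstead Court of Common Pleas:
  (a) The plaintiff resides in Ravria, not Varstead; the property lies in Dunria, not Varstead — none of the alternatives is met. And no defendant resides in Varstead (they reside in Dunria, Thorndora), so the proviso does not save it. Not satisfied.
  (b) The amount in controversy is $214,000, which meets the 195,000 dollars floor, so this disjunct is met. Condition met.
  (c) The claim is a property claim, not a contract claim, so this disjunct is met. Condition met.
  (d) The plaintiff resides in Ravria, which is not Varstead — that alternative is enough. The exception is not triggered, since the amount in controversy is 214,000 dollars, above the $25,000 ceiling. Satisfied.
  (e) Kessit Fabrication is organised under the laws of Thorndora. Met.
  → Not every requirement is met — no jurisdiction.
The Ravria District Court:
  (a) The plaintiff resides in Ravria; no contract (and hence no place of execution) is alleged — every alternative fails. Fails.
  (b) The plaintiff resides in Ravria. Satisfied.
  (c) The claim is a property claim. The exception is not triggered, since the defendants reside as follows — Halle Iyer in Dunria, Kessit Fabrication in Thorndora — not all in Ravria. Satisfied.
  (d) Gideon Kessit resides in Ravria, which satisfies one of the alternatives. The carve-out does not apply: the operative events occurred in Dunria, not Ravria. Met.
  → The court lacks jurisdiction.
The Civil Court of Thorndora:
  (a) Kessit Fabrication resides in Thorndora. The exception is not triggered, since the operative events occurred in Dunria, not Thorndora. Met.
  (b) Kessit Fabrication resides in Thorndora, so one alternative holds. Satisfied.
  (c) The claim is a property claim, not a consumer claim, which satisfies one of the alternatives. Met.
  (d) The plaintiff resides in Ravria, which is not Thorndora, so one alternative holds. Satisfied.
  → The court has jurisdiction.
Courts with jurisdiction: the Civil Court of Thorndora — 1 in total.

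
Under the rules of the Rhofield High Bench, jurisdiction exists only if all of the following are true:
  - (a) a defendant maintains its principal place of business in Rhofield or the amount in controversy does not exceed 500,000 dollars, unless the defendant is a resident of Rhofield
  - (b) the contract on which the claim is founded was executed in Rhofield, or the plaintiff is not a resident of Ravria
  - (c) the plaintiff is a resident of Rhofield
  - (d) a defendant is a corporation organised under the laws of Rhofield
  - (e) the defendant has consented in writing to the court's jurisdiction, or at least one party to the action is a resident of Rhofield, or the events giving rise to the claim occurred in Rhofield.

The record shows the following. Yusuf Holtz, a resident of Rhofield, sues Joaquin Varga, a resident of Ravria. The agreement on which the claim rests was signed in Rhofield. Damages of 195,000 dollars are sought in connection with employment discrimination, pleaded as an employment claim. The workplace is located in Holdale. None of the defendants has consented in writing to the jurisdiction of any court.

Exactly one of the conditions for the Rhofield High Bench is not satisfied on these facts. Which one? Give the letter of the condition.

(d)

The Rhofield High Bench:
  (a) The amount in controversy is USD 195,000, within the USD 500,000 ceiling, so one alternative holds. Satisfied.
  (b) The contract was executed in Rhofield, so this disjunct is met. Satisfied.
  (c) The plaintiff resides in Rhofield. Met.
  (d) No defendant is a corporation. Not met.
  (e) Yusuf Holtz resides in Rhofield, so one alternative holds. Satisfied.
Only condition (d) fails.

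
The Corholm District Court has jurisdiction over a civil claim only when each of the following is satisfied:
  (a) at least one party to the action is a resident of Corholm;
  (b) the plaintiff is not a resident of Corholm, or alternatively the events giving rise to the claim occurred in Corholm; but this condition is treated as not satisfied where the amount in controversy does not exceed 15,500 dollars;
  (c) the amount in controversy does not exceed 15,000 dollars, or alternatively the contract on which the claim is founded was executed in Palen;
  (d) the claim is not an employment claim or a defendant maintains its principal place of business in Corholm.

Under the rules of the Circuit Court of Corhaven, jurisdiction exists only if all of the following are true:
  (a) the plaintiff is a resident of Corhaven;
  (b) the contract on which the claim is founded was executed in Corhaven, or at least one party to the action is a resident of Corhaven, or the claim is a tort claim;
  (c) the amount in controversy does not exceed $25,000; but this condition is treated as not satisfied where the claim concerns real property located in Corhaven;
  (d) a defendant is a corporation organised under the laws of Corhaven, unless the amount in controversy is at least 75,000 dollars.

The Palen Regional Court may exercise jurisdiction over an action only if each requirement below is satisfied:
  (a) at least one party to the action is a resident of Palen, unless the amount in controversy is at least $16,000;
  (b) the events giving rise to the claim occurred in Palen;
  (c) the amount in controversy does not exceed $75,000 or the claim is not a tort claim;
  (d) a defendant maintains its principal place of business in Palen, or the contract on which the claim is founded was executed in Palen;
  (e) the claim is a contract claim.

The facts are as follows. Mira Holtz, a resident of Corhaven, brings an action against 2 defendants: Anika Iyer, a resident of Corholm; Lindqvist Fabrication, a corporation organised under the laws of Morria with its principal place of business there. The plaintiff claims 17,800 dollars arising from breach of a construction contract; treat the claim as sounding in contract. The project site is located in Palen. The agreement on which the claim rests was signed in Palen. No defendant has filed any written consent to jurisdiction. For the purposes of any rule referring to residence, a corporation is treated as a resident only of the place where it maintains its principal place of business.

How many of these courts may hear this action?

2

The Corholm District Court:
  (a) Anika Iyer resides in Corholm. Met.
  (b) The plaintiff resides in Corhaven, which is not Corholm, so this disjunct is met. The carve-out does not apply: the amount in controversy is 17,800 dollars, above the 15,500 dollars ceiling. Satisfied.
  (c) The contract was executed in Palen, which satisfies one of the alternatives. Met.
  (d) The claim is a contract claim, not an employment claim, which satisfies one of the alternatives. Condition met.
  → The court has jurisdiction.
The Circuit Court of Corhaven:
  (a) The plaintiff resides in Corhaven. Met.
  (b) Mira Holtz resides in Corhaven, which satisfies one of the alternatives. Condition met.
  (c) The amount in controversy is $17,800, within the $25,000 ceiling. The carve-out does not apply: the claim does not concern real property. Satisfied.
  (d) The corporate defendant(s) are organised in Morria, not Corhaven. And the amount in controversy is 17,800 dollars, below the $75,000 floor, so the proviso does not save it. Condition not met.
  → At least one condition fails; no jurisdiction.
The Palen Regional Court:
  (a) No party resides in Palen. However, the amount in controversy is 17,800 dollars, which meets the USD 16,000 floor, so the 'unless' proviso supplies this condition. Satisfied.
  (b) The operative events occurred in Palen. Condition met.
  (c) The amount in controversy is $17,800, within the 75,000 dollars ceiling, which satisfies one of the alternatives. Satisfied.
  (d) The contract was executed in Palen, so one alternative holds. Met.
  (e) The claim is a contract claim. Condition met.
  → Every requirement is satisfied — jurisdiction.
Courts with jurisdiction: the Corholm District Court, the Palen Regional Court — 2 in total.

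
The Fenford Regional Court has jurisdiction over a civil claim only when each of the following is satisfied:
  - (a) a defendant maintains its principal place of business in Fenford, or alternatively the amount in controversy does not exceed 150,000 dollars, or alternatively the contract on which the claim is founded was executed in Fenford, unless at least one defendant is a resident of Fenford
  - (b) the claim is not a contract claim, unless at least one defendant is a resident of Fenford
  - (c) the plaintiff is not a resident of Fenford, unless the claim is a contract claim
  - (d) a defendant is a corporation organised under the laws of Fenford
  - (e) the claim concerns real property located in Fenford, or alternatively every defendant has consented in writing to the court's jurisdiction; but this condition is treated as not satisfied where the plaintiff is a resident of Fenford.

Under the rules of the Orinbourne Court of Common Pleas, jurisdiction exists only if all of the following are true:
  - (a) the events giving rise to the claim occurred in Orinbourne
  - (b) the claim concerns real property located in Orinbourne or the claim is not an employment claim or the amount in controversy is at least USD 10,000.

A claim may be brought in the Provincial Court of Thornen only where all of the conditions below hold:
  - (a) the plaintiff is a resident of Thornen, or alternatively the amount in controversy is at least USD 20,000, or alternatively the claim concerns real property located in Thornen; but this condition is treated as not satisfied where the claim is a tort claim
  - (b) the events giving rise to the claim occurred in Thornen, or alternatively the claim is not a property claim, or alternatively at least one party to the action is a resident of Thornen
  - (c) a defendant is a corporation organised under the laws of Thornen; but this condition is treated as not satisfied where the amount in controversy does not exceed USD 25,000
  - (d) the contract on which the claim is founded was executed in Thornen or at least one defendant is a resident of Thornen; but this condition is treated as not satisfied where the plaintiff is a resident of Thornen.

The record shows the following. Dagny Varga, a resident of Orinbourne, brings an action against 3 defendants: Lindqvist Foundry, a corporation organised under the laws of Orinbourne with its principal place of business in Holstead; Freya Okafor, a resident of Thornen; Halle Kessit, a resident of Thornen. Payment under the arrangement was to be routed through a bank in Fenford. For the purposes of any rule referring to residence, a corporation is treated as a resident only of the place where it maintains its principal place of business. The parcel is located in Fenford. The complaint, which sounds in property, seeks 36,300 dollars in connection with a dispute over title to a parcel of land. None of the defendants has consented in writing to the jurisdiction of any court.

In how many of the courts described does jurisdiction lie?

0

The Fenford Regional Court:
  (a) The amount in controversy is $36,300, within the $150,000 ceiling, so this disjunct is met. Satisfied.
  (b) The claim is a property claim, not a contract claim. Met.
  (c) The plaintiff resides in Orinbourne, which is not Fenford. Satisfied.
  (d) The corporate defendant(s) are organised in Orinbourne, not Fenford. Fails.
  (e) The property lies in Fenford, which satisfies one of the alternatives. And the carve-out is inapplicable — the plaintiff resides in Orinbourne, not Fenford. Met.
  → At least one condition fails; no jurisdiction.
The Orinbourne Court of Common Pleas:
  (a) The operative events occurred in Fenford, not Orinbourne. Not satisfied.
  (b) The claim is a property claim, not an employment claim, which satisfies one of the alternatives. Met.
  → At least one condition fails; no jurisdiction.
The Provincial Court of Thornen:
  (a) The amount in controversy is 36,300 dollars, which meets the 20,000 dollars floor, so one alternative holds. The carve-out does not apply: the claim is a property claim, not a tort claim. Met.
  (b) Freya Okafor resides in Thornen, which satisfies one of the alternatives. Condition met.
  (c) The corporate defendant(s) are organised in Orinbourne, not Thornen. Fails.
  (d) Freya Okafor resides in Thornen, which satisfies one of the alternatives. The carve-out does not apply: the plaintiff resides in Orinbourne, not Thornen. Satisfied.
  → No jurisdiction.
No court satisfies all of its conditions.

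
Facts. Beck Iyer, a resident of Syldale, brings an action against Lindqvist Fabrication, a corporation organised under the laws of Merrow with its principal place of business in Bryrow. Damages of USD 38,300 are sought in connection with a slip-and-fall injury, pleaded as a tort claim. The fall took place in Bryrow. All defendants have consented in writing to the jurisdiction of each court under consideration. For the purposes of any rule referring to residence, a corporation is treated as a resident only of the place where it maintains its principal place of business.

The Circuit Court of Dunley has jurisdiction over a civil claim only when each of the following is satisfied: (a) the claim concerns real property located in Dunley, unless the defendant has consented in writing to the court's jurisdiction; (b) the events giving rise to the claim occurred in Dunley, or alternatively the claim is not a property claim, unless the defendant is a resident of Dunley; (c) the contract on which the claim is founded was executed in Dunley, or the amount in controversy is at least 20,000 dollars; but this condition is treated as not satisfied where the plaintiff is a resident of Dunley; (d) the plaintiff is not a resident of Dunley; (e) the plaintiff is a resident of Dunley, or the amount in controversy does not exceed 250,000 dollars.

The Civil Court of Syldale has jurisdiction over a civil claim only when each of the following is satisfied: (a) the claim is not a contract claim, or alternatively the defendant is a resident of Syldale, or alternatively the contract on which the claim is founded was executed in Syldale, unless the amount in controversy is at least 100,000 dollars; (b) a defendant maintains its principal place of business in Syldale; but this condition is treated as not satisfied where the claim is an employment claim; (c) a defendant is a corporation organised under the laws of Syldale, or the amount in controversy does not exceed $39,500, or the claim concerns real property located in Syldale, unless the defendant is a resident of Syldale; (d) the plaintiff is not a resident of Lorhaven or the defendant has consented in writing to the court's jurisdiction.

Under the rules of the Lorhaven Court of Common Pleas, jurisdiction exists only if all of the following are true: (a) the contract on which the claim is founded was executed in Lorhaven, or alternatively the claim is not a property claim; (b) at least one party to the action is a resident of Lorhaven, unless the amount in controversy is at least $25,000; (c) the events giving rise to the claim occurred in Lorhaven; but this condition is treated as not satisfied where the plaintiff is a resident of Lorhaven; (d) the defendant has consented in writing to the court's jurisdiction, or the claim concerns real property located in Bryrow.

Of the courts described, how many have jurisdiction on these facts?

The Circuit Court of Dunley:
  (a) The claim does not concern real property. However, every defendant has filed written consent, so the 'unless' proviso supplies this condition. Met.
  (b) The claim is a tort claim, not a property claim, so this disjunct is met. Condition met.
  (c) The amount in controversy is 38,300 dollars, which meets the $20,000 floor — that alternative is enough. The exception is not triggered, since the plaintiff resides in Syldale, not Dunley. Satisfied.
  (d) The plaintiff resides in Syldale, which is not Dunley. Satisfied.
  (e) The amount in controversy is 38,300 dollars, within the $250,000 ceiling, so one alternative holds. Condition met.
  → All conditions met; jurisdiction exists.
The Civil Court of Syldale:
  (a) The claim is a tort claim, not a contract claim, so one alternative holds. Satisfied.
  (b) The corporate defendant(s) have their principal place of business in Bryrow, not Syldale. Fails.
  (c) The amount in controversy is 38,300 dollars, within the 39,500 dollars ceiling, so this disjunct is met. Satisfied.
  (d) The plaintiff resides in Syldale, which is not Lorhaven, so one alternative holds. Met.
  → At least one condition fails; no jurisdiction.
The Lorhaven Court of Common Pleas:
  (a) The claim is a tort claim, not a property claim, so this disjunct is met. Condition met.
  (b) No party resides in Lorhaven. However, the amount in controversy is $38,300, which meets the $25,000 floor, so the 'unless' proviso supplies this condition. Met.
  (c) The operative events occurred in Bryrow, not Lorhaven. Not satisfied.
  (d) Every defendant has filed written consent — that alternative is enough. Met.
  → Not every requirement is met — no jurisdiction.
Courts with jurisdiction: the Circuit Court of Dunley — 1 in total.

1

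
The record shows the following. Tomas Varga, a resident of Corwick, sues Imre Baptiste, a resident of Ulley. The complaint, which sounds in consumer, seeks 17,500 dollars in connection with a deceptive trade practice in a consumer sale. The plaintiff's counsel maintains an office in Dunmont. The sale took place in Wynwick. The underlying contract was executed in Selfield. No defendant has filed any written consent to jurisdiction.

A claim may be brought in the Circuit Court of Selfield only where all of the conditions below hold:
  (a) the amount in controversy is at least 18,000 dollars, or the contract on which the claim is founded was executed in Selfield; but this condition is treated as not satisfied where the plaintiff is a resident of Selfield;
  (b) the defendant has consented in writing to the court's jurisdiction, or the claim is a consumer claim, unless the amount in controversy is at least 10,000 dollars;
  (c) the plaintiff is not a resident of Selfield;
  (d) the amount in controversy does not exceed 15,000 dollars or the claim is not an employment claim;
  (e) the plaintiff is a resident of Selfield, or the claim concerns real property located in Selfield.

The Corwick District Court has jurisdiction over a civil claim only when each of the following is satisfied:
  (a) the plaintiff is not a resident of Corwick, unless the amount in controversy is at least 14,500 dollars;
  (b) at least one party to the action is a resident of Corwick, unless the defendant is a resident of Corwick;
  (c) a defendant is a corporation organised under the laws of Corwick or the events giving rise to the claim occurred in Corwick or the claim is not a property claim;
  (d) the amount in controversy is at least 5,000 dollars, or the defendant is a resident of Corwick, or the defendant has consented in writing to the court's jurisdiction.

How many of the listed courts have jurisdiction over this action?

1

The Circuit Court of Selfield:
  (a) The contract was executed in Selfield, which satisfies one of the alternatives. And the carve-out is inapplicable — the plaintiff resides in Corwick, not Selfield. Satisfied.
  (b) The claim is a consumer claim, so this disjunct is met. Satisfied.
  (c) The plaintiff resides in Corwick, which is not Selfield. Condition met.
  (d) The claim is a consumer claim, not an employment claim, so one alternative holds. Condition met.
  (e) The plaintiff resides in Corwick, not Selfield; the claim does not concern real property — every alternative fails. Not met.
  → Not every requirement is met — no jurisdiction.
The Corwick District Court:
  (a) The plaintiff resides in Corwick. The proviso rescues it, though: the amount in controversy is $17,500, which meets the $14,500 floor. Condition met.
  (b) Tomas Varga resides in Corwick. Met.
  (c) The claim is a consumer claim, not a property claim, so this disjunct is met. Met.
  (d) The amount in controversy is 17,500 dollars, which meets the 5,000 dollars floor, which satisfies one of the alternatives. Satisfied.
  → Jurisdiction lies.
Courts with jurisdiction: the Corwick District Court — 1 in total.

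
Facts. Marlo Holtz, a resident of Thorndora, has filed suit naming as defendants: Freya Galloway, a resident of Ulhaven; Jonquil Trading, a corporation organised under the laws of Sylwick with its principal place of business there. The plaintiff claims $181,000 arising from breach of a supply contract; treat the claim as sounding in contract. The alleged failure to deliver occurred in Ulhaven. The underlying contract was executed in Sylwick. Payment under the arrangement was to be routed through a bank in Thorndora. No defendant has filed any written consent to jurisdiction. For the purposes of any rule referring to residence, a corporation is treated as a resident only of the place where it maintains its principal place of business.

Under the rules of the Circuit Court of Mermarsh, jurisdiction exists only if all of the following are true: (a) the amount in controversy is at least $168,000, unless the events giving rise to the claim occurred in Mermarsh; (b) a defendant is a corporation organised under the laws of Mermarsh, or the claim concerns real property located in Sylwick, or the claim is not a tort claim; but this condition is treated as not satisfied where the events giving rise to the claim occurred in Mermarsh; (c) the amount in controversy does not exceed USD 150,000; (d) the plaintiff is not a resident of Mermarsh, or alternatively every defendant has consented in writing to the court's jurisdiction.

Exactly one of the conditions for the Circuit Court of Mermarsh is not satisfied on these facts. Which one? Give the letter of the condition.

(c)

The Circuit Court of Mermarsh:
  (a) The amount in controversy is USD 181,000, which meets the $168,000 floor. Condition met.
  (b) The claim is a contract claim, not a tort claim, which satisfies one of the alternatives. And the carve-out is inapplicable — the operative events occurred in Ulhaven, not Mermarsh. Condition met.
  (c) The amount in controversy is $181,000, above the $150,000 ceiling. Condition not met.
  (d) The plaintiff resides in Thorndora, which is not Mermarsh, so one alternative holds. Satisfied.
Only condition (c) fails.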